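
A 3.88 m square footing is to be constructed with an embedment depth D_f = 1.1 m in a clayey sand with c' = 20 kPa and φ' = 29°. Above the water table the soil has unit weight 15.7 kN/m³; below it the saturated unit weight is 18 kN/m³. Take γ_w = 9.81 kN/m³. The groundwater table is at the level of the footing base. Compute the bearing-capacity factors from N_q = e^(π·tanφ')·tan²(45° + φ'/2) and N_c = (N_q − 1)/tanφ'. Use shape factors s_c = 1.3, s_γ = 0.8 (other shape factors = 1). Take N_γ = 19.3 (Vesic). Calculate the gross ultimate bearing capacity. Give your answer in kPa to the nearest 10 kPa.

q_ult ≈ 1250 kPa

tan29° = 0.5543, so N_q = e^(π×0.5543)·tan²(59.5°) = 5.705 × 2.882 = 16.44.
N_c = (16.44 − 1)/tan29° = 27.86.
Overburden at base level: q = 15.7 × 1.1 = 17.27 kPa.
Below the base the soil is submerged, so the ½γBN_γ term uses γ' = 18 − 9.81 = 8.19 kN/m³.
Cohesion term c·N_c·s_c = 20 × 27.86 × 1.3 = 724.37 kPa; surcharge term q·N_q = 17.27 × 16.443 = 283.98 kPa; self-weight term 0.5·γ·B·N_γ·s_γ = 0.5 × 8.19 × 3.88 × 19.3 × 0.8 = 245.32 kPa.
q_ult = 724.37 + 283.98 + 245.32 = 1253.7 kPa.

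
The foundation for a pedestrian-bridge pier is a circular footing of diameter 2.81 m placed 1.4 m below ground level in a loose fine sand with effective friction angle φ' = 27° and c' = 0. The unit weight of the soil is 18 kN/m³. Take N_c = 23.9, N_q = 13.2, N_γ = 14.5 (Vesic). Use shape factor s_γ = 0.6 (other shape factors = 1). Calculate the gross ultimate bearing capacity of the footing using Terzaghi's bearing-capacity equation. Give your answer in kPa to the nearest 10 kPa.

q = γ·D_f = 18 × 1.4 = 25.2 kPa.
q·N_q = 25.2 × 13.2 = 332.64 kPa
0.5·γ·B·N_γ·s_γ = 0.5 × 18 × 2.81 × 14.5 × 0.6 = 220.02 kPa
q_ult = 332.64 + 220.02 = 552.66 kPa.

q_ult ≈ 550 kPa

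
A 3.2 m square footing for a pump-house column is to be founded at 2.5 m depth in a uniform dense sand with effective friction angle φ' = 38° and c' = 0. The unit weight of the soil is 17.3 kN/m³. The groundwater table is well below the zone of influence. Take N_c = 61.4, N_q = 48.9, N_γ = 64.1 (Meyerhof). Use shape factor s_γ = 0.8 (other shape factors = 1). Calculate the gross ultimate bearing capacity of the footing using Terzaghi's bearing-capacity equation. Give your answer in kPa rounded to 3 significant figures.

Overburden at base level: q = 17.3 × 2.5 = 43.25 kPa.
Surcharge term q·N_q = 43.25 × 48.9 = 2114.9 kPa; self-weight term 0.5·γ·B·N_γ·s_γ = 0.5 × 17.3 × 3.2 × 64.1 × 0.8 = 1419.4 kPa.
q_ult = 2114.9 + 1419.4 = 3534.4 kPa.

q_ult ≈ 3530 kPa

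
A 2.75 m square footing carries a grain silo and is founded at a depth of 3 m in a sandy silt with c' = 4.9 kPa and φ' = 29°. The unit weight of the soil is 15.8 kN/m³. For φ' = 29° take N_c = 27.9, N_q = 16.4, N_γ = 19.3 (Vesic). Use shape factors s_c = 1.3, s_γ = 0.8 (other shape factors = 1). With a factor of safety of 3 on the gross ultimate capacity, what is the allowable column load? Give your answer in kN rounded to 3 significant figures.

Overburden at base level: q = 15.8 × 3 = 47.4 kPa.
Cohesion term c·N_c·s_c = 4.9 × 27.9 × 1.3 = 177.72 kPa; surcharge term q·N_q = 47.4 × 16.4 = 777.36 kPa; self-weight term 0.5·γ·B·N_γ·s_γ = 0.5 × 15.8 × 2.75 × 19.3 × 0.8 = 335.43 kPa.
q_ult = 177.72 + 777.36 + 335.43 = 1290.5 kPa.
Gross allowable pressure q_all = 1290.5 / 3 = 430.17 kPa.
Footing area = 7.5625 m², so allowable column load = 430.17 × 7.5625 = 3253.2 kN.

P_all ≈ 3250 kN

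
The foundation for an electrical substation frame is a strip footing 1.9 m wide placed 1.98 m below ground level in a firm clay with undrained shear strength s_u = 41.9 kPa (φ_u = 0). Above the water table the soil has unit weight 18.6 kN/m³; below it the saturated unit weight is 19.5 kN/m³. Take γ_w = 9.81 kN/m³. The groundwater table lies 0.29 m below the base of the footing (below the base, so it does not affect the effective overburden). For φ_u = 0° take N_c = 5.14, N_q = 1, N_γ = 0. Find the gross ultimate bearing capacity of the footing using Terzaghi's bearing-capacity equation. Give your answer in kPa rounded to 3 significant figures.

q_ult ≈ 252 kPa

Effective surcharge at the founding depth q = γ·D_f = 18.6 × 1.98 = 36.828 kPa.
q_ult = c·N_c + q·N_q
     = 41.9 × 5.14 + 36.828 × 1
     = 215.37 + 36.828 = 252.19 kPa.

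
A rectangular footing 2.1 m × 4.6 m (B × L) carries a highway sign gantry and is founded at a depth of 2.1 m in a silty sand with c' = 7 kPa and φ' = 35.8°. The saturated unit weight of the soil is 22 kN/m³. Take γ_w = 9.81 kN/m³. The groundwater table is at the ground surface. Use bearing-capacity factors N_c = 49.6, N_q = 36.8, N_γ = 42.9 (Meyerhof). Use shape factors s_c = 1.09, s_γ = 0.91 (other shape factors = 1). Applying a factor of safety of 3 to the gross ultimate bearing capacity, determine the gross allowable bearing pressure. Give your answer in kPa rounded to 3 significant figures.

q_all ≈ 607 kPa

γ' = 22 − 9.81 = 12.19 kN/m³ (submerged throughout). q = 12.19 × 2.1 = 25.599 kPa; the same γ' applies in the ½γBN_γ term.
c·N_c·s_c = 7 × 49.6 × 1.09 = 378.45 kPa
q·N_q = 25.599 × 36.8 = 942.04 kPa
0.5·γ·B·N_γ·s_γ = 0.5 × 12.19 × 2.1 × 42.9 × 0.91 = 499.68 kPa
q_ult = 378.45 + 942.04 + 499.68 = 1820.2 kPa.
q_all = q_ult / FS = 1820.2 / 3 = 606.72 kPa.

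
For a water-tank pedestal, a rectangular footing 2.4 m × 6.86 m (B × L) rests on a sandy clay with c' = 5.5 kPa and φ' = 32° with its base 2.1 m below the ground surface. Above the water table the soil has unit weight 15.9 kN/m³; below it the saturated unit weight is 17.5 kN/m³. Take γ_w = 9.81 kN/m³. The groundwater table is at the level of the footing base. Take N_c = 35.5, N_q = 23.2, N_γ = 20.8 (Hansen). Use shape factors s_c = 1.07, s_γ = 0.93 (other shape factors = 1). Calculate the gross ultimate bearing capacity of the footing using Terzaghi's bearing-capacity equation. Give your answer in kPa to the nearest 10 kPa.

q_ult ≈ 1160 kPa

Overburden at base level: q = 15.9 × 2.1 = 33.39 kPa.
Below the base the soil is submerged, so the ½γBN_γ term uses γ' = 17.5 − 9.81 = 7.69 kN/m³.
Cohesion term c·N_c·s_c = 5.5 × 35.5 × 1.07 = 208.92 kPa; surcharge term q·N_q = 33.39 × 23.2 = 774.65 kPa; self-weight term 0.5·γ·B·N_γ·s_γ = 0.5 × 7.69 × 2.4 × 20.8 × 0.93 = 178.51 kPa.
q_ult = 208.92 + 774.65 + 178.51 = 1162.1 kPa.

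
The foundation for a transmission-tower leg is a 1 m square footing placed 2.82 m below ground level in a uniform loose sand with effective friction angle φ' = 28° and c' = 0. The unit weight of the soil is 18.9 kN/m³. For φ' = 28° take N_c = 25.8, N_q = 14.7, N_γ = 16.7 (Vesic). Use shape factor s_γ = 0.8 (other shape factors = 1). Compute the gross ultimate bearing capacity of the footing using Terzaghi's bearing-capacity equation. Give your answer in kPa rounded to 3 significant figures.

q = γ·D_f = 18.9 × 2.82 = 53.298 kPa.
q·N_q = 53.298 × 14.7 = 783.48 kPa
0.5·γ·B·N_γ·s_γ = 0.5 × 18.9 × 1 × 16.7 × 0.8 = 126.25 kPa
q_ult = 783.48 + 126.25 = 909.73 kPa.

q_ult ≈ 910 kPa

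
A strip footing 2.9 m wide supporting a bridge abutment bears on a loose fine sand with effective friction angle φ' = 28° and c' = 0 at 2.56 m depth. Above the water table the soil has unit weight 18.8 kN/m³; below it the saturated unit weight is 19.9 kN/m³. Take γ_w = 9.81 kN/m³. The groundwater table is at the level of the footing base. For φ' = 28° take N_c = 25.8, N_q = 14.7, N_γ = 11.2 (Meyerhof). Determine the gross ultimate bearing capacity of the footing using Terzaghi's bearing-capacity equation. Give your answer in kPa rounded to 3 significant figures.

q = γ·D_f = 18.8 × 2.56 = 48.128 kPa.
For the ½γBN_γ term take γ' = 19.9 − 9.81 = 10.09 kN/m³ (soil below base is submerged).
q·N_q = 48.128 × 14.7 = 707.48 kPa
0.5·γ·B·N_γ = 0.5 × 10.09 × 2.9 × 11.2 = 163.86 kPa
q_ult = 707.48 + 163.86 = 871.34 kPa.

q_ult ≈ 871 kPa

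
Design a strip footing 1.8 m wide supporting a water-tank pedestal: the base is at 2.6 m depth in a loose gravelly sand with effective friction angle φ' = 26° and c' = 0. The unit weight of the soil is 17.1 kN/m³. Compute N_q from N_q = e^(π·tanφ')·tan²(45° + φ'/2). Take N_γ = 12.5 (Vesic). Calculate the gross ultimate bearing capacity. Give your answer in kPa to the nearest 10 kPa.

tan26° = 0.4877, so N_q = e^(π×0.4877)·tan²(58°) = 4.629 × 2.561 = 11.85.
q = γ·D_f = 17.1 × 2.6 = 44.46 kPa.
q·N_q = 44.46 × 11.854 = 527.04 kPa
0.5·γ·B·N_γ = 0.5 × 17.1 × 1.8 × 12.5 = 192.38 kPa
q_ult = 527.04 + 192.38 = 719.41 kPa.

q_ult ≈ 720 kPa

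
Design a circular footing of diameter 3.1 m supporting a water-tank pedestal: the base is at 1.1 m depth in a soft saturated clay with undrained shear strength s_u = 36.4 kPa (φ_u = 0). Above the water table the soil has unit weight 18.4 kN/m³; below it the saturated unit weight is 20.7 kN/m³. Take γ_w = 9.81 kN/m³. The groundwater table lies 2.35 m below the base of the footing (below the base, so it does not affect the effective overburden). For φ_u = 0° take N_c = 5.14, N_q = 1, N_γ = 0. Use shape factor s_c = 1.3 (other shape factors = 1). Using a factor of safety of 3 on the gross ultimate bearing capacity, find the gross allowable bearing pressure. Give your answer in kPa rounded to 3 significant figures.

q_all ≈ 87.8 kPa

Overburden at base level: q = 18.4 × 1.1 = 20.24 kPa.
Cohesion term c·N_c·s_c = 36.4 × 5.14 × 1.3 = 243.22 kPa; surcharge term q·N_q = 20.24 × 1 = 20.24 kPa.
q_ult = 243.22 + 20.24 = 263.46 kPa.
q_all = 263.46 / 3 = 87.822 kPa.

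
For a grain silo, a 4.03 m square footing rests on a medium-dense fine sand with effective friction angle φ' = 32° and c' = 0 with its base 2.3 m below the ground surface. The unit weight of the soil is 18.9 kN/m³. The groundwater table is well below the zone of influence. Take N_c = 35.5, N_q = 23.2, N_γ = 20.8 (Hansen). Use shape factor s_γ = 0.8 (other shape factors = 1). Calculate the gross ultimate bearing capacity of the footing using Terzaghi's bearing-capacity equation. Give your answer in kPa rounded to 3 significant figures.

q_ult ≈ 1640 kPa

Overburden at base level: q = 18.9 × 2.3 = 43.47 kPa.
Surcharge term q·N_q = 43.47 × 23.2 = 1008.5 kPa; self-weight term 0.5·γ·B·N_γ·s_γ = 0.5 × 18.9 × 4.03 × 20.8 × 0.8 = 633.71 kPa.
q_ult = 1008.5 + 633.71 = 1642.2 kPa.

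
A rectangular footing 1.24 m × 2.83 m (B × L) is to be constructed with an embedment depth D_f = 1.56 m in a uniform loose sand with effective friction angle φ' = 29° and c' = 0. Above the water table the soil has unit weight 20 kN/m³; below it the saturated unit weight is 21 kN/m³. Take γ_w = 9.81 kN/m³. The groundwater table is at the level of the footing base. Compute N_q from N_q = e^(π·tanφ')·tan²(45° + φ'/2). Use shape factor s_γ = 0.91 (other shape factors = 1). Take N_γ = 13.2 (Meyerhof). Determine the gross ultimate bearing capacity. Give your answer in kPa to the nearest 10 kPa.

tan29° = 0.5543, so N_q = e^(π×0.5543)·tan²(59.5°) = 5.705 × 2.882 = 16.44.
q = γ·D_f = 20 × 1.56 = 31.2 kPa.
For the ½γBN_γ term take γ' = 21 − 9.81 = 11.19 kN/m³ (soil below base is submerged).
q·N_q = 31.2 × 16.443 = 513.03 kPa
0.5·γ·B·N_γ·s_γ = 0.5 × 11.19 × 1.24 × 13.2 × 0.91 = 83.337 kPa
q_ult = 513.03 + 83.337 = 596.37 kPa.

q_ult ≈ 600 kPa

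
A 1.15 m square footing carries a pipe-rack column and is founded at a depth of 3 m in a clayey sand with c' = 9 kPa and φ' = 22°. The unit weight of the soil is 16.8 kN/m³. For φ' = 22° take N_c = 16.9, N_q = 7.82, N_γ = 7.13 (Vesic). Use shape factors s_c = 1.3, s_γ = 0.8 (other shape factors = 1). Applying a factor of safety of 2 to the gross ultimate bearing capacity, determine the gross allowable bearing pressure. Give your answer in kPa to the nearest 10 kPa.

q_all ≈ 320 kPa

Effective surcharge at the founding depth q = γ·D_f = 16.8 × 3 = 50.4 kPa.
q_ult = c·N_c·s_c + q·N_q + 0.5·γ·B·N_γ·s_γ
     = 9 × 16.9 × 1.3 + 50.4 × 7.82 + 0.5 × 16.8 × 1.15 × 7.13 × 0.8
     = 197.73 + 394.13 + 55.101 = 646.96 kPa.
q_all = q_ult / FS = 646.96 / 2 = 323.48 kPa.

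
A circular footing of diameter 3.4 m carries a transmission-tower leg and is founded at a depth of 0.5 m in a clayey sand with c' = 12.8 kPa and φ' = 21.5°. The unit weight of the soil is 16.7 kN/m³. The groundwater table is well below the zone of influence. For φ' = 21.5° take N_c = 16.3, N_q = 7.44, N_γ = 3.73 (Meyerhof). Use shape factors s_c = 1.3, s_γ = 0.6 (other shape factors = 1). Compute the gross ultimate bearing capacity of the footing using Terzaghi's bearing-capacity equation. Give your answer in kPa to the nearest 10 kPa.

q_ult ≈ 400 kPa

Effective surcharge at the founding depth q = γ·D_f = 16.7 × 0.5 = 8.35 kPa.
q_ult = c·N_c·s_c + q·N_q + 0.5·γ·B·N_γ·s_γ
     = 12.8 × 16.3 × 1.3 + 8.35 × 7.44 + 0.5 × 16.7 × 3.4 × 3.73 × 0.6
     = 271.23 + 62.124 + 63.537 = 396.89 kPa.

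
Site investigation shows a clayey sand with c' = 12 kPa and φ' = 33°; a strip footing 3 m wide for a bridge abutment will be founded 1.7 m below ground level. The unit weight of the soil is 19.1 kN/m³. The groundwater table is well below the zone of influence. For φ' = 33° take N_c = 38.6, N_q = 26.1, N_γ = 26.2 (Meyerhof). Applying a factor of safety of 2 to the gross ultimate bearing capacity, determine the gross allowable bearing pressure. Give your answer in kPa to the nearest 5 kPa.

Overburden at base level: q = 19.1 × 1.7 = 32.47 kPa.
Cohesion term c·N_c = 12 × 38.6 = 463.2 kPa; surcharge term q·N_q = 32.47 × 26.1 = 847.47 kPa; self-weight term 0.5·γ·B·N_γ = 0.5 × 19.1 × 3 × 26.2 = 750.63 kPa.
q_ult = 463.2 + 847.47 + 750.63 = 2061.3 kPa.
q_all = q_ult / FS = 2061.3 / 2 = 1030.6 kPa.

q_all ≈ 1030 kPa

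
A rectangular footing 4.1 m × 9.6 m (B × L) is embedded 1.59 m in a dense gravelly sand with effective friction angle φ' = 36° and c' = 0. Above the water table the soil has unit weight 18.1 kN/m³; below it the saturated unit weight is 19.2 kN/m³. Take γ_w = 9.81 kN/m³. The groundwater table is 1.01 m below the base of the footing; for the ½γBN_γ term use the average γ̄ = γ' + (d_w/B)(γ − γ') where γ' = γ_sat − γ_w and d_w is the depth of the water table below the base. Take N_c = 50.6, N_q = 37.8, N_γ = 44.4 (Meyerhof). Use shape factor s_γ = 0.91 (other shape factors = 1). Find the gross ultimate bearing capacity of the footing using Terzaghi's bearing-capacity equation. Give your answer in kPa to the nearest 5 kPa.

q_ult ≈ 2045 kPa

Effective surcharge at the founding depth q = γ·D_f = 18.1 × 1.59 = 28.779 kPa.
With d_w = 1.01 m < B, γ̄ = 9.39 + (1.01/4.1) × (18.1 − 9.39) = 11.536 kN/m³.
q_ult = q·N_q + 0.5·γ·B·N_γ·s_γ
     = 28.779 × 37.8 + 0.5 × 11.536 × 4.1 × 44.4 × 0.91
     = 1087.8 + 955.48 = 2043.3 kPa.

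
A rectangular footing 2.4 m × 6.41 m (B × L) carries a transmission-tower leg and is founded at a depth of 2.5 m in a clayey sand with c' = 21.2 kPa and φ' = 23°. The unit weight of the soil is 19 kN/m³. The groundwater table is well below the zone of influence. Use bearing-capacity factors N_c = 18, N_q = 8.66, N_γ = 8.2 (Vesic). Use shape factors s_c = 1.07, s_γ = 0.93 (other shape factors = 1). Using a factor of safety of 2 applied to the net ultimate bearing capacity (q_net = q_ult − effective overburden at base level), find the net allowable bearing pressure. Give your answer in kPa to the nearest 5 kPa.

q_all(net) ≈ 475 kPa

Overburden at base level: q = 19 × 2.5 = 47.5 kPa.
Cohesion term c·N_c·s_c = 21.2 × 18 × 1.07 = 408.31 kPa; surcharge term q·N_q = 47.5 × 8.66 = 411.35 kPa; self-weight term 0.5·γ·B·N_γ·s_γ = 0.5 × 19 × 2.4 × 8.2 × 0.93 = 173.87 kPa.
q_ult = 408.31 + 411.35 + 173.87 = 993.53 kPa.
Net ultimate: q_net = 993.53 − 47.5 = 946.03 kPa.
q_all(net) = 946.03 / 2 = 473.02 kPa.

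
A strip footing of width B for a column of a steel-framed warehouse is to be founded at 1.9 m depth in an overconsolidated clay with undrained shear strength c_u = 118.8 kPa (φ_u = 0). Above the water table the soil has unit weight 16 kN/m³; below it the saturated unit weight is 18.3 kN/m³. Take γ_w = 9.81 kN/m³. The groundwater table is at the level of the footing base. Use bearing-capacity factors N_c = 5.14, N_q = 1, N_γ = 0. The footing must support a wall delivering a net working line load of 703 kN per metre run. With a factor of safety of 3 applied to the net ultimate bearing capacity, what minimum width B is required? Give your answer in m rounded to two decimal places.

Overburden at base level: q = 16 × 1.9 = 30.4 kPa.
Cohesion term c·N_c = 118.8 × 5.14 = 610.63 kPa; surcharge term q·N_q = 30.4 × 1 = 30.4 kPa.
q_ult = 610.63 + 30.4 = 641.03 kPa.
For φ = 0 the ½γBN_γ term vanishes, so q_ult is independent of B. q_net = 641.03 − 30.4 = 610.63 kPa; q_all(net) = 610.63/3 = 203.54 kPa.
Required width B = w / q_all(net) = 703 / 203.54 = 3.454 m.

B = 3.45 m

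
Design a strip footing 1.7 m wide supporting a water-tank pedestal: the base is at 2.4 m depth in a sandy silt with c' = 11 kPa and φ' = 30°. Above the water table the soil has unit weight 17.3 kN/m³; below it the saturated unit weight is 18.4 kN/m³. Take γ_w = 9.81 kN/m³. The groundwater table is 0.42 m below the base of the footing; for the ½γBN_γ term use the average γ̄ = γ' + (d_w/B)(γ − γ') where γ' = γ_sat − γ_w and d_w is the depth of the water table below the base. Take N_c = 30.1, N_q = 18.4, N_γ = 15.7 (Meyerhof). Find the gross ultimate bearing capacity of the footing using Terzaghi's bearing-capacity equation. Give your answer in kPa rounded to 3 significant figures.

q_ult ≈ 1240 kPa

q = γ·D_f = 17.3 × 2.4 = 41.52 kPa.
γ' = 8.59 kN/m³; averaging over the depth B below the base, γ̄ = γ' + (d_w/B)(γ − γ') = 10.742 kN/m³.
c·N_c = 11 × 30.1 = 331.1 kPa
q·N_q = 41.52 × 18.4 = 763.97 kPa
0.5·γ·B·N_γ = 0.5 × 10.742 × 1.7 × 15.7 = 143.35 kPa
q_ult = 331.1 + 763.97 + 143.35 = 1238.4 kPa.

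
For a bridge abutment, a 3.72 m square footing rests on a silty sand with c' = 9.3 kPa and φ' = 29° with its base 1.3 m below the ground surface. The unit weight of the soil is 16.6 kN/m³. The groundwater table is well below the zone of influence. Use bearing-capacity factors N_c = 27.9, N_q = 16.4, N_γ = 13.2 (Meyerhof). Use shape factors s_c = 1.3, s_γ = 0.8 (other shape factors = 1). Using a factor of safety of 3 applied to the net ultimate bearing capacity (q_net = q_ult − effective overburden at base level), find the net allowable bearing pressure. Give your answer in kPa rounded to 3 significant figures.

q_all(net) ≈ 332 kPa

Effective surcharge at the founding depth q = γ·D_f = 16.6 × 1.3 = 21.58 kPa.
q_ult = c·N_c·s_c + q·N_q + 0.5·γ·B·N_γ·s_γ
     = 9.3 × 27.9 × 1.3 + 21.58 × 16.4 + 0.5 × 16.6 × 3.72 × 13.2 × 0.8
     = 337.31 + 353.91 + 326.05 = 1017.3 kPa.
Net ultimate: q_net = 1017.3 − 21.58 = 995.69 kPa.
q_all(net) = 995.69 / 3 = 331.9 kPa.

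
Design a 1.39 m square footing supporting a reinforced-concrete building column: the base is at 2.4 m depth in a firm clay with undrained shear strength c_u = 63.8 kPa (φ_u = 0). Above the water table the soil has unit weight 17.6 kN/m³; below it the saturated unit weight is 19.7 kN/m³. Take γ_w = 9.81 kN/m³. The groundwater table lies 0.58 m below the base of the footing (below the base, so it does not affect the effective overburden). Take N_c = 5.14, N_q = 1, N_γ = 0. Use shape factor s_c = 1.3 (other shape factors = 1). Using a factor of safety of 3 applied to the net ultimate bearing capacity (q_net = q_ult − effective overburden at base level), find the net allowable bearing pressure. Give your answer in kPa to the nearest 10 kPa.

q = γ·D_f = 17.6 × 2.4 = 42.24 kPa.
c·N_c·s_c = 63.8 × 5.14 × 1.3 = 426.31 kPa
q·N_q = 42.24 × 1 = 42.24 kPa
q_ult = 426.31 + 42.24 = 468.55 kPa.
Net ultimate: q_net = 468.55 − 42.24 = 426.31 kPa.
q_all(net) = 426.31 / 3 = 142.1 kPa.

q_all(net) ≈ 140 kPa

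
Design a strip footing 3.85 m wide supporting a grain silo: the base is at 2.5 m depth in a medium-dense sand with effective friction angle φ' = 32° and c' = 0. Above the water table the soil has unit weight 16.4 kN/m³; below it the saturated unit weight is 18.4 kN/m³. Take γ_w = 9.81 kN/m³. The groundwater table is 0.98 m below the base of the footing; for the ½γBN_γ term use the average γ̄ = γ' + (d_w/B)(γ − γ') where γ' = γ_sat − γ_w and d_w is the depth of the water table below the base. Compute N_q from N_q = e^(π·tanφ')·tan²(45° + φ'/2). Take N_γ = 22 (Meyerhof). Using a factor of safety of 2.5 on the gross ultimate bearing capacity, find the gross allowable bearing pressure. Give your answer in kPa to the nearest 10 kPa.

N_q = e^(π·tan32°)·tan²(61°) = 23.18.
Effective surcharge at the founding depth q = γ·D_f = 16.4 × 2.5 = 41 kPa.
With d_w = 0.98 m < B, γ̄ = 8.59 + (0.98/3.85) × (16.4 − 8.59) = 10.578 kN/m³.
q_ult = q·N_q + 0.5·γ·B·N_γ
     = 41 × 23.177 + 0.5 × 10.578 × 3.85 × 22
     = 950.25 + 447.98 = 1398.2 kPa.
q_all = 1398.2 / 2.5 = 559.29 kPa.

q_all ≈ 560 kPa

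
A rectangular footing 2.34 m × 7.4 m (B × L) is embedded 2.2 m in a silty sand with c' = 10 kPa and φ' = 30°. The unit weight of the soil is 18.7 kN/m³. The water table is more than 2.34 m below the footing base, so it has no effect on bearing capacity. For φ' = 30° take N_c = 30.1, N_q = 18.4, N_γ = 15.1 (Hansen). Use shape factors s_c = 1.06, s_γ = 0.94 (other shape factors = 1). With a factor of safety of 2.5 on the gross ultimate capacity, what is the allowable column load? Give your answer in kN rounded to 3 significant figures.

P_all ≈ 9600 kN

Overburden at base level: q = 18.7 × 2.2 = 41.14 kPa.
Cohesion term c·N_c·s_c = 10 × 30.1 × 1.06 = 319.06 kPa; surcharge term q·N_q = 41.14 × 18.4 = 756.98 kPa; self-weight term 0.5·γ·B·N_γ·s_γ = 0.5 × 18.7 × 2.34 × 15.1 × 0.94 = 310.55 kPa.
q_ult = 319.06 + 756.98 + 310.55 = 1386.6 kPa.
Gross allowable pressure q_all = 1386.6 / 2.5 = 554.63 kPa.
Footing area = 17.316 m², so allowable column load = 554.63 × 17.316 = 9604.1 kN.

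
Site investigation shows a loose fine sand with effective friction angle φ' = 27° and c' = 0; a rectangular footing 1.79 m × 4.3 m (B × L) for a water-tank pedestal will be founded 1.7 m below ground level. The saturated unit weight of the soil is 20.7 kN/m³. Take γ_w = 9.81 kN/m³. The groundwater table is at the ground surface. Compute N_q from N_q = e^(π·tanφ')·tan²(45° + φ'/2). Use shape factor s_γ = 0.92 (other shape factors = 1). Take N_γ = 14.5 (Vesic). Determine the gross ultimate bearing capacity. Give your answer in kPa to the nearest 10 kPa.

tan27° = 0.5095, so N_q = e^(π×0.5095)·tan²(58.5°) = 4.957 × 2.663 = 13.2.
γ' = 20.7 − 9.81 = 10.89 kN/m³ (submerged throughout). q = 10.89 × 1.7 = 18.513 kPa; the same γ' applies in the ½γBN_γ term.
q·N_q = 18.513 × 13.199 = 244.36 kPa
0.5·γ·B·N_γ·s_γ = 0.5 × 10.89 × 1.79 × 14.5 × 0.92 = 130.02 kPa
q_ult = 244.36 + 130.02 = 374.37 kPa.

q_ult ≈ 370 kPa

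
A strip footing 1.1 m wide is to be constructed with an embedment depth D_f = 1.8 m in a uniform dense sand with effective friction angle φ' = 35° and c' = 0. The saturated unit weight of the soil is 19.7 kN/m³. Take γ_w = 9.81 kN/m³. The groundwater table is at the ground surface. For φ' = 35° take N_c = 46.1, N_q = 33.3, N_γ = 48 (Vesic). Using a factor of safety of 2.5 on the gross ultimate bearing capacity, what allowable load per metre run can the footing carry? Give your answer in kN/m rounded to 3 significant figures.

Water table at ground surface, so effective unit weight γ' = 19.7 − 9.81 = 9.89 kN/m³ is used throughout; overburden q = 9.89 × 1.8 = 17.802 kPa; the same γ' applies in the ½γBN_γ term.
Surcharge term q·N_q = 17.802 × 33.3 = 592.81 kPa; self-weight term 0.5·γ·B·N_γ = 0.5 × 9.89 × 1.1 × 48 = 261.1 kPa.
q_ult = 592.81 + 261.1 = 853.9 kPa.
Gross allowable pressure q_all = 853.9 / 2.5 = 341.56 kPa.
Allowable wall load = q_all × B = 341.56 × 1.1 = 375.72 kN per metre run.

≈ 376 kN/m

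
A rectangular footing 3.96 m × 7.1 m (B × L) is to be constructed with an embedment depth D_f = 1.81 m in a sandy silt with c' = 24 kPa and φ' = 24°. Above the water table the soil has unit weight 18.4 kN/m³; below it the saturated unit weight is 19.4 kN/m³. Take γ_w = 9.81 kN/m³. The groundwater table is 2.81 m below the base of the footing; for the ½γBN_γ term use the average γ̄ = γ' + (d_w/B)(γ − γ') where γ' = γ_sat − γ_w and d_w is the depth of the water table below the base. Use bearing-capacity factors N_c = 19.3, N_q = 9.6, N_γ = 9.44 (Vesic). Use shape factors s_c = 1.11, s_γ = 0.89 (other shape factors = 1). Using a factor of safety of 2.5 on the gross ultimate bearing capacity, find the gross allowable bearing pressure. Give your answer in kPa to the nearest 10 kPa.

q = γ·D_f = 18.4 × 1.81 = 33.304 kPa.
γ' = 9.59 kN/m³; averaging over the depth B below the base, γ̄ = γ' + (d_w/B)(γ − γ') = 15.842 kN/m³.
c·N_c·s_c = 24 × 19.3 × 1.11 = 514.15 kPa
q·N_q = 33.304 × 9.6 = 319.72 kPa
0.5·γ·B·N_γ·s_γ = 0.5 × 15.842 × 3.96 × 9.44 × 0.89 = 263.53 kPa
q_ult = 514.15 + 319.72 + 263.53 = 1097.4 kPa.
q_all = 1097.4 / 2.5 = 438.96 kPa.

q_all ≈ 440 kPa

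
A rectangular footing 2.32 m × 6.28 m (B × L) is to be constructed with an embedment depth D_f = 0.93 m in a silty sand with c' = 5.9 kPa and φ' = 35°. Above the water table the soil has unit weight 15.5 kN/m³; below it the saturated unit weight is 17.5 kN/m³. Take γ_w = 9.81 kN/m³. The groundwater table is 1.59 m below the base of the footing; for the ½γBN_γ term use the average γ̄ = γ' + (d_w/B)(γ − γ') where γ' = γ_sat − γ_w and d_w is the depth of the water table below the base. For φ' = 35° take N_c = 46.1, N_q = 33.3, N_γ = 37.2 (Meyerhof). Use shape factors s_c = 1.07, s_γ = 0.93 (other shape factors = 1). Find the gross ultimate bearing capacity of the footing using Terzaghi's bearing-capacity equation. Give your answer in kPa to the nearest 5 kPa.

Effective surcharge at the founding depth q = γ·D_f = 15.5 × 0.93 = 14.415 kPa.
With d_w = 1.59 m < B, γ̄ = 7.69 + (1.59/2.32) × (15.5 − 7.69) = 13.043 kN/m³.
q_ult = c·N_c·s_c + q·N_q + 0.5·γ·B·N_γ·s_γ
     = 5.9 × 46.1 × 1.07 + 14.415 × 33.3 + 0.5 × 13.043 × 2.32 × 37.2 × 0.93
     = 291.03 + 480.02 + 523.41 = 1294.5 kPa.

q_ult ≈ 1295 kPa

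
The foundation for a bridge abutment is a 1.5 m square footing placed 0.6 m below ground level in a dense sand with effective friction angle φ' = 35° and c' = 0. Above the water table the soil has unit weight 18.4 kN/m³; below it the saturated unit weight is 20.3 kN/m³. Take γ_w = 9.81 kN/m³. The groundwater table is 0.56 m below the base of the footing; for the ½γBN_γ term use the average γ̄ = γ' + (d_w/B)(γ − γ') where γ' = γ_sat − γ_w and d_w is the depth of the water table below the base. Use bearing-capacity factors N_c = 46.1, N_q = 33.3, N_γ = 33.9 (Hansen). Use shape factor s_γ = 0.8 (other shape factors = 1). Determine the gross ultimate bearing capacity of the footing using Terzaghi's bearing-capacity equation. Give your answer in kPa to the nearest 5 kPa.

Effective surcharge at the founding depth q = γ·D_f = 18.4 × 0.6 = 11.04 kPa.
With d_w = 0.56 m < B, γ̄ = 10.49 + (0.56/1.5) × (18.4 − 10.49) = 13.443 kN/m³.
q_ult = q·N_q + 0.5·γ·B·N_γ·s_γ
     = 11.04 × 33.3 + 0.5 × 13.443 × 1.5 × 33.9 × 0.8
     = 367.63 + 273.43 = 641.06 kPa.

q_ult ≈ 640 kPa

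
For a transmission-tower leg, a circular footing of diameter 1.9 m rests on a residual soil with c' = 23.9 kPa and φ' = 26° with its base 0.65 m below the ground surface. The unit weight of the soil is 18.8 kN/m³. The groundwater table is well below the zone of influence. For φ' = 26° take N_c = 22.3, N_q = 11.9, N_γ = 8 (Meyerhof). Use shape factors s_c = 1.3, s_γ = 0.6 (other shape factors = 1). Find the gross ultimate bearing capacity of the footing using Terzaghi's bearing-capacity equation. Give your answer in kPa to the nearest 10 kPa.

q_ult ≈ 920 kPa

q = γ·D_f = 18.8 × 0.65 = 12.22 kPa.
c·N_c·s_c = 23.9 × 22.3 × 1.3 = 692.86 kPa
q·N_q = 12.22 × 11.9 = 145.42 kPa
0.5·γ·B·N_γ·s_γ = 0.5 × 18.8 × 1.9 × 8 × 0.6 = 85.728 kPa
q_ult = 692.86 + 145.42 + 85.728 = 924.01 kPa.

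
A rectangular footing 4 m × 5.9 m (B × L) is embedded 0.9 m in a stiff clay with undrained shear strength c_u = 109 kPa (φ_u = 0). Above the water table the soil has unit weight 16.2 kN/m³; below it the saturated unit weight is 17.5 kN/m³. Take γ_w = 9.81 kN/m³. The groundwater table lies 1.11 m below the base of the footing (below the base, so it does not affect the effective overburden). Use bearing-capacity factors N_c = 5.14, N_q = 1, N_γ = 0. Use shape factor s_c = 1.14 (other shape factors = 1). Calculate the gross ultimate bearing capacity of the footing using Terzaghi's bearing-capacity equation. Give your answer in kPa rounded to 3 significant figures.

q_ult ≈ 653 kPa

Effective surcharge at the founding depth q = γ·D_f = 16.2 × 0.9 = 14.58 kPa.
q_ult = c·N_c·s_c + q·N_q
     = 109 × 5.14 × 1.14 + 14.58 × 1
     = 638.7 + 14.58 = 653.28 kPa.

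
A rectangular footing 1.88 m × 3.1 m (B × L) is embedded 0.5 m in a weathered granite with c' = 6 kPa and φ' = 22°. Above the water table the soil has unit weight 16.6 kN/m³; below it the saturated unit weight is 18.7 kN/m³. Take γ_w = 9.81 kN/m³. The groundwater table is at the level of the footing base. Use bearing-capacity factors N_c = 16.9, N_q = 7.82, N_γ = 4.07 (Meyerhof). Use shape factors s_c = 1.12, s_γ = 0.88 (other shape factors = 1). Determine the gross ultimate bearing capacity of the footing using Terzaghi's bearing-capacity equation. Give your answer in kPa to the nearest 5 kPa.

q_ult ≈ 210 kPa

Overburden at base level: q = 16.6 × 0.5 = 8.3 kPa.
Below the base the soil is submerged, so the ½γBN_γ term uses γ' = 18.7 − 9.81 = 8.89 kN/m³.
Cohesion term c·N_c·s_c = 6 × 16.9 × 1.12 = 113.57 kPa; surcharge term q·N_q = 8.3 × 7.82 = 64.906 kPa; self-weight term 0.5·γ·B·N_γ·s_γ = 0.5 × 8.89 × 1.88 × 4.07 × 0.88 = 29.93 kPa.
q_ult = 113.57 + 64.906 + 29.93 = 208.4 kPa.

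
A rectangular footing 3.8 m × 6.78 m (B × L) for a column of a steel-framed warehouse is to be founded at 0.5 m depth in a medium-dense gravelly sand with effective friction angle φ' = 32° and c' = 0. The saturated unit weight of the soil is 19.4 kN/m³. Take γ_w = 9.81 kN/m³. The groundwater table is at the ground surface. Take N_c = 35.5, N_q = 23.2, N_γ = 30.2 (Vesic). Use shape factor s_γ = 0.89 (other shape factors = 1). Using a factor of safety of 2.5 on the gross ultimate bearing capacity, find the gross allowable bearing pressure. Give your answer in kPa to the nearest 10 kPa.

With the water table at the surface the whole profile is submerged: γ' = 19.4 − 9.81 = 9.59 kN/m³, so q = γ'·D_f = 4.795 kPa; the same γ' applies in the ½γBN_γ term.
q_ult = q·N_q + 0.5·γ·B·N_γ·s_γ
     = 4.795 × 23.2 + 0.5 × 9.59 × 3.8 × 30.2 × 0.89
     = 111.24 + 489.74 = 600.99 kPa.
q_all = 600.99 / 2.5 = 240.4 kPa.

q_all ≈ 240 kPa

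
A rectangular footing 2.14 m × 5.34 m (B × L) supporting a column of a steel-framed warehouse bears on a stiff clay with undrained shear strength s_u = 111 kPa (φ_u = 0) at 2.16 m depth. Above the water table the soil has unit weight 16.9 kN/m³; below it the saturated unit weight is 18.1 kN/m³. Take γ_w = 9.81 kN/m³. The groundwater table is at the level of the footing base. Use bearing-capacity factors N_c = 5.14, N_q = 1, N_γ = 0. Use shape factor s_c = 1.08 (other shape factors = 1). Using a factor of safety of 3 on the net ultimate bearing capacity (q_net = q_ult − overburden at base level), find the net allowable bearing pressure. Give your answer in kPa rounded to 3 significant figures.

Overburden at base level: q = 16.9 × 2.16 = 36.504 kPa.
Cohesion term c·N_c·s_c = 111 × 5.14 × 1.08 = 616.18 kPa; surcharge term q·N_q = 36.504 × 1 = 36.504 kPa.
q_ult = 616.18 + 36.504 = 652.69 kPa.
q_net = 652.69 − 36.504 = 616.18 kPa.
q_all(net) = 616.18 / 3 = 205.39 kPa.

q_all(net) ≈ 205 kPa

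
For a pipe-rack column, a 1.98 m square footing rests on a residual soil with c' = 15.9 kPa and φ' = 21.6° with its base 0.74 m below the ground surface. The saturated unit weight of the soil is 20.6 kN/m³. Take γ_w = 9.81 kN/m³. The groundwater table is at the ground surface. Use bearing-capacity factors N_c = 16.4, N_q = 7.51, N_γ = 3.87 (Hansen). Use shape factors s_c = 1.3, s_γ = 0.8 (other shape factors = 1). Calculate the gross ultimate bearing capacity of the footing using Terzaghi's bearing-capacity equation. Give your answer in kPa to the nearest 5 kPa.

γ' = 20.6 − 9.81 = 10.79 kN/m³ (submerged throughout). q = 10.79 × 0.74 = 7.9846 kPa; the same γ' applies in the ½γBN_γ term.
c·N_c·s_c = 15.9 × 16.4 × 1.3 = 338.99 kPa
q·N_q = 7.9846 × 7.51 = 59.964 kPa
0.5·γ·B·N_γ·s_γ = 0.5 × 10.79 × 1.98 × 3.87 × 0.8 = 33.072 kPa
q_ult = 338.99 + 59.964 + 33.072 = 432.02 kPa.

q_ult ≈ 430 kPa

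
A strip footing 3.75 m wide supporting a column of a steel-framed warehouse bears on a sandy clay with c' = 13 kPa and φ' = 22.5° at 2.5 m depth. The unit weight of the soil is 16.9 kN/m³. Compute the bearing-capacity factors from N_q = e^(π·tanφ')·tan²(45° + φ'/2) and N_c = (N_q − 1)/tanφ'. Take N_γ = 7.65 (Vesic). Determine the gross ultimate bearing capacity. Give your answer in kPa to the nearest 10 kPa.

tan22.5° = 0.4142, so N_q = e^(π×0.4142)·tan²(56.25°) = 3.674 × 2.24 = 8.23.
N_c = (8.23 − 1)/tan22.5° = 17.45.
Effective surcharge at the founding depth q = γ·D_f = 16.9 × 2.5 = 42.25 kPa.
q_ult = c·N_c + q·N_q + 0.5·γ·B·N_γ
     = 13 × 17.453 + 42.25 × 8.2292 + 0.5 × 16.9 × 3.75 × 7.65
     = 226.89 + 347.68 + 242.41 = 816.98 kPa.

q_ult ≈ 820 kPa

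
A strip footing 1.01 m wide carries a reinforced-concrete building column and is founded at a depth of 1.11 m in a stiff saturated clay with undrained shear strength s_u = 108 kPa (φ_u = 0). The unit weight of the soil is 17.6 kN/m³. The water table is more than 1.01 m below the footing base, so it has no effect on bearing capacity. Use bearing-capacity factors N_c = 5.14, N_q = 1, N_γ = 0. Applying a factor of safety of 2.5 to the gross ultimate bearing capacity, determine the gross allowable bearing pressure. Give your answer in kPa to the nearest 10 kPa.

q_all ≈ 230 kPa

Effective surcharge at the founding depth q = γ·D_f = 17.6 × 1.11 = 19.536 kPa.
q_ult = c·N_c + q·N_q
     = 108 × 5.14 + 19.536 × 1
     = 555.12 + 19.536 = 574.66 kPa.
q_all = q_ult / FS = 574.66 / 2.5 = 229.86 kPa.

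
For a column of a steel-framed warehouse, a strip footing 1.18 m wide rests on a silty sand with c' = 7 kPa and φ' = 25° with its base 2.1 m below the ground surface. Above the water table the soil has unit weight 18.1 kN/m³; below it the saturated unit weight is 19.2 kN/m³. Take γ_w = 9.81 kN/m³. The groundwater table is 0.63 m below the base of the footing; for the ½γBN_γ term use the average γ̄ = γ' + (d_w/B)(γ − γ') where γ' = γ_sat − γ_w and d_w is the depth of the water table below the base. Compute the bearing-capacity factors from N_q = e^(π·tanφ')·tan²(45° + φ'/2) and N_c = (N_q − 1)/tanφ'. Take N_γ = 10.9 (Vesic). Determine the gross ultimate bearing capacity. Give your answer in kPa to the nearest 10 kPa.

q_ult ≈ 640 kPa

tan25° = 0.4663, so N_q = e^(π×0.4663)·tan²(57.5°) = 4.327 × 2.464 = 10.66.
N_c = (10.66 − 1)/tan25° = 20.72.
Effective surcharge at the founding depth q = γ·D_f = 18.1 × 2.1 = 38.01 kPa.
With d_w = 0.63 m < B, γ̄ = 9.39 + (0.63/1.18) × (18.1 − 9.39) = 14.04 kN/m³.
q_ult = c·N_c + q·N_q + 0.5·γ·B·N_γ
     = 7 × 20.721 + 38.01 × 10.662 + 0.5 × 14.04 × 1.18 × 10.9
     = 145.04 + 405.27 + 90.293 = 640.6 kPa.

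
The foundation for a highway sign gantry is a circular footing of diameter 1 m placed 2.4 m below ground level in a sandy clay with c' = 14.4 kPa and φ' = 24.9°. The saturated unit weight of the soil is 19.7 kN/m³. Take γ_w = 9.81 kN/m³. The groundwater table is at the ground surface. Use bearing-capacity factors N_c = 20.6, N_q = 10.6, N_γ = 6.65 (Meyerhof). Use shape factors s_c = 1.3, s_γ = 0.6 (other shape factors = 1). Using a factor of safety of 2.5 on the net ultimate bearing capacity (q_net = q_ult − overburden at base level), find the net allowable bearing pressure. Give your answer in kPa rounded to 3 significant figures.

q_all(net) ≈ 253 kPa

Water table at ground surface, so effective unit weight γ' = 19.7 − 9.81 = 9.89 kN/m³ is used throughout; overburden q = 9.89 × 2.4 = 23.736 kPa; the same γ' applies in the ½γBN_γ term.
Cohesion term c·N_c·s_c = 14.4 × 20.6 × 1.3 = 385.63 kPa; surcharge term q·N_q = 23.736 × 10.6 = 251.6 kPa; self-weight term 0.5·γ·B·N_γ·s_γ = 0.5 × 9.89 × 1 × 6.65 × 0.6 = 19.731 kPa.
q_ult = 385.63 + 251.6 + 19.731 = 656.96 kPa.
q_net = 656.96 − 23.736 = 633.23 kPa.
q_all(net) = 633.23 / 2.5 = 253.29 kPa.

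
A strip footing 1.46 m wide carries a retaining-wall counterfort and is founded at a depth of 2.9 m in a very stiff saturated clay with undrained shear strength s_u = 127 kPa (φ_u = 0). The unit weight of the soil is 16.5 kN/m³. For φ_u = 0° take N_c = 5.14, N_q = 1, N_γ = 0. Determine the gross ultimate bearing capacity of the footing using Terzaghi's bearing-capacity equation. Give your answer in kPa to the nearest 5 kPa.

q = γ·D_f = 16.5 × 2.9 = 47.85 kPa.
c·N_c = 127 × 5.14 = 652.78 kPa
q·N_q = 47.85 × 1 = 47.85 kPa
q_ult = 652.78 + 47.85 = 700.63 kPa.

q_ult ≈ 700 kPa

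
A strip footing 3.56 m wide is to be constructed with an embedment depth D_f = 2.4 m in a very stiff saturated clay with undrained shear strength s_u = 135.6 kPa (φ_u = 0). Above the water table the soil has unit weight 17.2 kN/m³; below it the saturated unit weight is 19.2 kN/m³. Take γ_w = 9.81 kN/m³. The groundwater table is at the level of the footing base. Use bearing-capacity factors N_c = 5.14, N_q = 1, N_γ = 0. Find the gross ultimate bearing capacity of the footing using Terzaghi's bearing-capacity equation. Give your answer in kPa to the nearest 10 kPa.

Effective surcharge at the founding depth q = γ·D_f = 17.2 × 2.4 = 41.28 kPa.
q_ult = c·N_c + q·N_q
     = 135.6 × 5.14 + 41.28 × 1
     = 696.98 + 41.28 = 738.26 kPa.

q_ult ≈ 740 kPa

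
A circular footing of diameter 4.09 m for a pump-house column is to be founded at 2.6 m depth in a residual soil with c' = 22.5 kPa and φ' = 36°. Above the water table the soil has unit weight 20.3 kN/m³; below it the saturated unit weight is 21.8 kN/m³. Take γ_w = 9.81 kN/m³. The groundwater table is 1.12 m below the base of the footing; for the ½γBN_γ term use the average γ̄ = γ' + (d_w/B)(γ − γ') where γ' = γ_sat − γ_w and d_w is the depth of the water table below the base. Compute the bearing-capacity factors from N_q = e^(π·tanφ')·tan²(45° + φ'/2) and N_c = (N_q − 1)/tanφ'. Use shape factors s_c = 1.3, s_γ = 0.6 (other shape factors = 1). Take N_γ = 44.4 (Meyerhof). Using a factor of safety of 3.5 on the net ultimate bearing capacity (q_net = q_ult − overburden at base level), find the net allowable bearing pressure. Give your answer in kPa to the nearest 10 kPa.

N_q = e^(π·tan36°)·tan²(63°) = 37.75; N_c = (N_q − 1)/tanφ' = 50.59.
q = γ·D_f = 20.3 × 2.6 = 52.78 kPa.
γ' = 11.99 kN/m³; averaging over the depth B below the base, γ̄ = γ' + (d_w/B)(γ − γ') = 14.266 kN/m³.
c·N_c·s_c = 22.5 × 50.585 × 1.3 = 1479.6 kPa
q·N_q = 52.78 × 37.752 = 1992.6 kPa
0.5·γ·B·N_γ·s_γ = 0.5 × 14.266 × 4.09 × 44.4 × 0.6 = 777.17 kPa
q_ult = 1479.6 + 1992.6 + 777.17 = 4249.4 kPa.
q_net = 4249.4 − 52.78 = 4196.6 kPa.
q_all(net) = 4196.6 / 3.5 = 1199 kPa.

q_all(net) ≈ 1200 kPa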